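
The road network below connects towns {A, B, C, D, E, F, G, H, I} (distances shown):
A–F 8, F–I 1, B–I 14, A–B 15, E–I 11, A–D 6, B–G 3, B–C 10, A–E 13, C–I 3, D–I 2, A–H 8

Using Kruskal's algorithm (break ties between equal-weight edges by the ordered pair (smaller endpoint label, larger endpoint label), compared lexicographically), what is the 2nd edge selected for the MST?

Kruskal: consider edges lightest-first.
F–I (1): add — endpoints in different components.
D–I (2): add — endpoints in different components.
B–G (3): add — endpoints in different components.
C–I (3): add — endpoints in different components.
A–D (6): add — endpoints in different components.
A–F (8): skip — A and F already connected.
A–H (8): add — endpoints in different components.
B–C (10): add — endpoints in different components.
E–I (11): add — endpoints in different components.
The 2nd edge added is D–I.

D-I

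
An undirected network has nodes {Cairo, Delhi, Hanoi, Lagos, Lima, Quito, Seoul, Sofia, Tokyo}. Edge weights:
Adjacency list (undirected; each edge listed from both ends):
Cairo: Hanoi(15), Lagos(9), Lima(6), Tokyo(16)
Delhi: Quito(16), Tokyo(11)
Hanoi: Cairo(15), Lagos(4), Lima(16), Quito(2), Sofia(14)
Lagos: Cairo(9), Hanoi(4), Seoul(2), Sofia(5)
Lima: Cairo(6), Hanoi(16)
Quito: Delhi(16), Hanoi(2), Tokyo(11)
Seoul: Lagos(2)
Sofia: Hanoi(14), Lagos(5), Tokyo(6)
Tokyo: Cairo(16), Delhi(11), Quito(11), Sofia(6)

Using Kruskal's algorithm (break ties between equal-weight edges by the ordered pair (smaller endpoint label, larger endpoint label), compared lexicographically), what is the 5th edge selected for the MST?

Kruskal's algorithm — process edges by increasing weight (ties by edge label):
Hanoi—Quito (2): add — endpoints in different components.
Lagos—Seoul (2): add — endpoints in different components.
Hanoi—Lagos (4): add — endpoints in different components.
Lagos—Sofia (5): add — endpoints in different components.
Cairo—Lima (6): add — endpoints in different components.
Sofia—Tokyo (6): add — endpoints in different components.
Cairo—Lagos (9): add — endpoints in different components.
Delhi—Tokyo (11): add — endpoints in different components.
The 5th edge added is Cairo—Lima.

Cairo-Lima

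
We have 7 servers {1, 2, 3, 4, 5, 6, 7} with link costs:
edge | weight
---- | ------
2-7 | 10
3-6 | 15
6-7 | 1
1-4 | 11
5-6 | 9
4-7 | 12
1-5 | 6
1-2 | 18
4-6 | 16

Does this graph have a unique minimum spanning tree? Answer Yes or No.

Yes

Kruskal: consider edges lightest-first.
6-7 (1): add. Components now {1} {2} {3} {4} {5} {6,7}
1-5 (6): add. Components now {1,5} {2} {3} {4} {6,7}
5-6 (9): add. Components now {1,5,6,7} {2} {3} {4}
2-7 (10): add. Components now {1,2,5,6,7} {3} {4}
1-4 (11): add. Components now {1,2,4,5,6,7} {3}
4-7 (12): skip — 4 and 7 already connected.
3-6 (15): add. Components now {1,2,3,4,5,6,7}
Every non-tree edge has weight strictly greater than the heaviest edge on the tree path between its endpoints, so the MST is unique.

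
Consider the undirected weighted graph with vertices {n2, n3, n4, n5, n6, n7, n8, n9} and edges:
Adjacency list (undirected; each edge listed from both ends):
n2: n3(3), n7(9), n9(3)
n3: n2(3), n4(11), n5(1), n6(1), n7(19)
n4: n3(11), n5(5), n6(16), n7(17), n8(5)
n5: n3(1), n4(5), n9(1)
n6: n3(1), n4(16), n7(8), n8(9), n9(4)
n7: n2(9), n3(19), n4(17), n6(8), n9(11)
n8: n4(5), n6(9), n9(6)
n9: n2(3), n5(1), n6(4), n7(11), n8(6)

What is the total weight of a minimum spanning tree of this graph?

Kruskal's algorithm — process edges by increasing weight (ties by edge label):
n3–n5 (1): add — endpoints in different components.
n3–n6 (1): add — endpoints in different components.
n5–n9 (1): add — endpoints in different components.
n2–n3 (3): add — endpoints in different components.
n2–n9 (3): skip — n9 and n2 already connected.
n6–n9 (4): skip — n9 and n6 already connected.
n4–n5 (5): add — endpoints in different components.
n4–n8 (5): add — endpoints in different components.
n8–n9 (6): skip — n9 and n8 already connected.
n6–n7 (8): add — endpoints in different components.
MST edges: n3–n5, n3–n6, n5–n9, n2–n3, n4–n5, n4–n8, n6–n7; total weight 1+1+1+3+5+5+8 = 24.

24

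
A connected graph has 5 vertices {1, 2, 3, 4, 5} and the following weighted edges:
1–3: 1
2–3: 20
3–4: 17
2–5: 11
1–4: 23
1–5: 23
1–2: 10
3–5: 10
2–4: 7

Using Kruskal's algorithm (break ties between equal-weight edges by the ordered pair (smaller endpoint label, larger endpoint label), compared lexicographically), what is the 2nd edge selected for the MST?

Kruskal: consider edges lightest-first.
1–3 (1): add — endpoints in different components.
2–4 (7): add — endpoints in different components.
1–2 (10): add — endpoints in different components.
3–5 (10): add — endpoints in different components.
The 2nd edge added is 2–4.

2-4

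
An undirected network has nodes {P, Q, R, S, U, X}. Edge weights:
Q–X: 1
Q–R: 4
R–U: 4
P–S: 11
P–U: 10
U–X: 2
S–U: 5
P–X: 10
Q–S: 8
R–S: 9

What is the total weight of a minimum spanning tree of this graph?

Grow the tree from U using Prim:
Step 1: cheapest edge leaving the tree is U–X (2); add X.
Step 2: cheapest edge leaving the tree is Q–X (1); add Q.
Step 3: cheapest edge leaving the tree is Q–R (4); add R.
Step 4: cheapest edge leaving the tree is S–U (5); add S.
Step 5: cheapest edge leaving the tree is P–U (10); add P.
MST edges: U–X, Q–X, Q–R, S–U, P–U; total weight 2+1+4+5+10 = 22.

22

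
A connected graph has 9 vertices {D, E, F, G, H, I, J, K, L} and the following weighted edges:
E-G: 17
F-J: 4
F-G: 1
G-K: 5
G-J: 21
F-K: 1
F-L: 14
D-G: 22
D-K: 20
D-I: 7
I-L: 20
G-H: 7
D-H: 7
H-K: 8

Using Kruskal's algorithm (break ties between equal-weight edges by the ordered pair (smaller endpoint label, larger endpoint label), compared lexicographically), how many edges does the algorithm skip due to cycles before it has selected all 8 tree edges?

Kruskal's algorithm — process edges by increasing weight (ties by edge label):
F-G (1): add — endpoints in different components.
F-K (1): add — endpoints in different components.
F-J (4): add — endpoints in different components.
G-K (5): skip — G and K already connected.
D-H (7): add — endpoints in different components.
D-I (7): add — endpoints in different components.
G-H (7): add — endpoints in different components.
H-K (8): skip — H and K already connected.
F-L (14): add — endpoints in different components.
E-G (17): add — endpoints in different components.
Edges rejected before the tree was complete: 2.

2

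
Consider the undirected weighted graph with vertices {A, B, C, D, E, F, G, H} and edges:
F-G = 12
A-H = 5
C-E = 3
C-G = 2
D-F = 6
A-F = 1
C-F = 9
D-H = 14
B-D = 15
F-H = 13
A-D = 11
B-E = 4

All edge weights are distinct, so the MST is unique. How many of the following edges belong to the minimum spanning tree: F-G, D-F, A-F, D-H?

Kruskal's algorithm — process edges by increasing weight (ties by edge label):
A-F (1): add — endpoints in different components.
C-G (2): add — endpoints in different components.
C-E (3): add — endpoints in different components.
B-E (4): add — endpoints in different components.
A-H (5): add — endpoints in different components.
D-F (6): add — endpoints in different components.
C-F (9): add — endpoints in different components.
MST edge set: {A-F, C-G, C-E, B-E, A-H, D-F, C-F}.
Of the listed edges, {D-F, A-F} are in the MST → 2.

2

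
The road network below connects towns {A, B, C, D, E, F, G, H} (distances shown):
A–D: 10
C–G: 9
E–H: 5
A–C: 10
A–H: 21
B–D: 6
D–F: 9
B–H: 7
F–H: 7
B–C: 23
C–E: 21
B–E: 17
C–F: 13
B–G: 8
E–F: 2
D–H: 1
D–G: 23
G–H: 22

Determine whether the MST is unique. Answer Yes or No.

Kruskal's algorithm — process edges by increasing weight (ties by edge label):
D–H (1): add — endpoints in different components.
E–F (2): add — endpoints in different components.
E–H (5): add — endpoints in different components.
B–D (6): add — endpoints in different components.
B–H (7): skip — B and H already connected.
F–H (7): skip — F and H already connected.
B–G (8): add — endpoints in different components.
C–G (9): add — endpoints in different components.
D–F (9): skip — D and F already connected.
A–C (10): add — endpoints in different components.
Non-tree edge A–D has weight 10, equal to the heaviest edge on its tree cycle — swapping gives another MST of the same weight. Not unique.

No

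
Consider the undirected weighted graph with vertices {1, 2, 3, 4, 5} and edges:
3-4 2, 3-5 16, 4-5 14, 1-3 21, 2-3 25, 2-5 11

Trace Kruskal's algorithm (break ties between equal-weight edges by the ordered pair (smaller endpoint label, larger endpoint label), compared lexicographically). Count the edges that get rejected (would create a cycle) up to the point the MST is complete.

1

Kruskal's algorithm — process edges by increasing weight (ties by edge label):
3-4 (2): add. Components now {1} {2} {3,4} {5}
2-5 (11): add. Components now {1} {2,5} {3,4}
4-5 (14): add. Components now {1} {2,3,4,5}
3-5 (16): skip — 3 and 5 already connected.
1-3 (21): add. Components now {1,2,3,4,5}
Edges rejected before the tree was complete: 1.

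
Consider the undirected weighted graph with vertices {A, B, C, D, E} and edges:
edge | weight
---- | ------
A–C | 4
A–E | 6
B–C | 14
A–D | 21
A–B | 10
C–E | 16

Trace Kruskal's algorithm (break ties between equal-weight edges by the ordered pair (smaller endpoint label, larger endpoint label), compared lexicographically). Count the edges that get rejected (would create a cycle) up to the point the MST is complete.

Kruskal: consider edges lightest-first.
A–C (4): add. Components now {A,C} {B} {D} {E}
A–E (6): add. Components now {A,C,E} {B} {D}
A–B (10): add. Components now {A,B,C,E} {D}
B–C (14): skip — B and C already connected.
C–E (16): skip — C and E already connected.
A–D (21): add. Components now {A,B,C,D,E}
Edges rejected before the tree was complete: 2.

2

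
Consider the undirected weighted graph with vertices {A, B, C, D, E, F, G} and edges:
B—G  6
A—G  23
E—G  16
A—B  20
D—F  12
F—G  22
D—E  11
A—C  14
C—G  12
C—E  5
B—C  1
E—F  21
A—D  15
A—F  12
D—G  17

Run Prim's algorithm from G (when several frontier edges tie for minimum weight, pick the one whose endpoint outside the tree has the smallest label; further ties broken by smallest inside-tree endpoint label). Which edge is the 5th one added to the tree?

Grow the tree from G using Prim:
Step 1: cheapest edge leaving the tree is B—G (6); add B.
Step 2: cheapest edge leaving the tree is B—C (1); add C.
Step 3: cheapest edge leaving the tree is C—E (5); add E.
Step 4: cheapest edge leaving the tree is D—E (11); add D.
Step 5: cheapest edge leaving the tree is D—F (12); add F.
Step 6: cheapest edge leaving the tree is A—F (12); add A.
The 5th edge added is D—F.

D-F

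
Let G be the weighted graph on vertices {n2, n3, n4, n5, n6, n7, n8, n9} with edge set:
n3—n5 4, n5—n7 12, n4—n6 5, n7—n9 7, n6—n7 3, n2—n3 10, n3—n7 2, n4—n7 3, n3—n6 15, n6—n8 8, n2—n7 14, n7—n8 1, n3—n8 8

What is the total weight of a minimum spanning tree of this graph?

Grow the tree from n3 using Prim:
Step 1: frontier [n3—n7 2, n3—n5 4, n3—n8 8, n2—n3 10, n3—n6 15] → take n3—n7 (2); add n7.
Step 2: frontier [n3—n5 4, n3—n8 8, n2—n3 10, n3—n6 15, n7—n8 1, n4—n7 3, n6—n7 3, n7—n9 7, n5—n7 12, n2—n7 14] → take n7—n8 (1); add n8.
Step 3: frontier [n3—n5 4, n2—n3 10, n3—n6 15, n4—n7 3, n6—n7 3, n7—n9 7, n5—n7 12, n2—n7 14, n6—n8 8] → take n4—n7 (3); add n4.
Step 4: frontier [n3—n5 4, n2—n3 10, n3—n6 15, n4—n6 5, n6—n7 3, n7—n9 7, n5—n7 12, n2—n7 14, n6—n8 8] → take n6—n7 (3); add n6.
Step 5: frontier [n3—n5 4, n2—n3 10, n7—n9 7, n5—n7 12, n2—n7 14] → take n3—n5 (4); add n5.
Step 6: frontier [n2—n3 10, n7—n9 7, n2—n7 14] → take n7—n9 (7); add n9.
Step 7: frontier [n2—n3 10, n2—n7 14] → take n2—n3 (10); add n2.
MST edges: n3—n7, n7—n8, n4—n7, n6—n7, n3—n5, n7—n9, n2—n3; total weight 2+1+3+3+4+7+10 = 30.

30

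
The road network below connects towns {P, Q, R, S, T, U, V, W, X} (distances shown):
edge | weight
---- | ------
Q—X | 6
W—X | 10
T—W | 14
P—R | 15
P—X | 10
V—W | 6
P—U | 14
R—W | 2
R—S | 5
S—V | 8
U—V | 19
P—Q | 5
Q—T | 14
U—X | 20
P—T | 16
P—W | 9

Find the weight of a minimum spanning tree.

Grow the tree from Q using Prim:
Step 1: cheapest edge leaving the tree is P—Q (5); add P.
Step 2: cheapest edge leaving the tree is Q—X (6); add X.
Step 3: cheapest edge leaving the tree is P—W (9); add W.
Step 4: cheapest edge leaving the tree is R—W (2); add R.
Step 5: cheapest edge leaving the tree is R—S (5); add S.
Step 6: cheapest edge leaving the tree is V—W (6); add V.
Step 7: cheapest edge leaving the tree is Q—T (14); add T.
Step 8: cheapest edge leaving the tree is P—U (14); add U.
MST edges: P—Q, Q—X, P—W, R—W, R—S, V—W, Q—T, P—U; total weight 5+6+9+2+5+6+14+14 = 61.

61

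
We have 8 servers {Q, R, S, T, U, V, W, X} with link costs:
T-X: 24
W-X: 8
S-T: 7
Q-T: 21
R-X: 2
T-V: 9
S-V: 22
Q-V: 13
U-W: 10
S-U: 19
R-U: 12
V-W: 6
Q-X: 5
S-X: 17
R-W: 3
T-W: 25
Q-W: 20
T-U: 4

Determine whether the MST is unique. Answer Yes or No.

Kruskal: consider edges lightest-first.
R-X (2): add — endpoints in different components.
R-W (3): add — endpoints in different components.
T-U (4): add — endpoints in different components.
Q-X (5): add — endpoints in different components.
V-W (6): add — endpoints in different components.
S-T (7): add — endpoints in different components.
W-X (8): skip — W and X already connected.
T-V (9): add — endpoints in different components.
Every non-tree edge has weight strictly greater than the heaviest edge on the tree path between its endpoints, so the MST is unique.

Yes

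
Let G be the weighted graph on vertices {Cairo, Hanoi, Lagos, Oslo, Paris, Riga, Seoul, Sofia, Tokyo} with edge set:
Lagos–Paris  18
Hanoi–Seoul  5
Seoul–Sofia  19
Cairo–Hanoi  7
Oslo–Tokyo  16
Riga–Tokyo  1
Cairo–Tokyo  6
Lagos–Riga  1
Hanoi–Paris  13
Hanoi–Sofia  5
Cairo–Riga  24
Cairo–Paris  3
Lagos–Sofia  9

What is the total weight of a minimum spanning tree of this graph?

Kruskal: consider edges lightest-first.
Lagos–Riga (1): add — endpoints in different components.
Riga–Tokyo (1): add — endpoints in different components.
Cairo–Paris (3): add — endpoints in different components.
Hanoi–Seoul (5): add — endpoints in different components.
Hanoi–Sofia (5): add — endpoints in different components.
Cairo–Tokyo (6): add — endpoints in different components.
Cairo–Hanoi (7): add — endpoints in different components.
Lagos–Sofia (9): skip — Lagos and Sofia already connected.
Hanoi–Paris (13): skip — Hanoi and Paris already connected.
Oslo–Tokyo (16): add — endpoints in different components.
MST edges: Lagos–Riga, Riga–Tokyo, Cairo–Paris, Hanoi–Seoul, Hanoi–Sofia, Cairo–Tokyo, Cairo–Hanoi, Oslo–Tokyo; total weight 1+1+3+5+5+6+7+16 = 44.

44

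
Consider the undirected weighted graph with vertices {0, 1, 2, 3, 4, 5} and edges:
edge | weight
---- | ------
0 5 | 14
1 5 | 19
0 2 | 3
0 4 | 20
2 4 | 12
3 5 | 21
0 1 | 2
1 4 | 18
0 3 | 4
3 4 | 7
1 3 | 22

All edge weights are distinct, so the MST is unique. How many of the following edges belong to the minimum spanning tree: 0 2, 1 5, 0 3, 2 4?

2

Kruskal's algorithm — process edges by increasing weight (ties by edge label):
0 1 (2): add — endpoints in different components.
0 2 (3): add — endpoints in different components.
0 3 (4): add — endpoints in different components.
3 4 (7): add — endpoints in different components.
2 4 (12): skip — 2 and 4 already connected.
0 5 (14): add — endpoints in different components.
MST edge set: {0 1, 0 2, 0 3, 3 4, 0 5}.
Of the listed edges, {0 2, 0 3} are in the MST → 2.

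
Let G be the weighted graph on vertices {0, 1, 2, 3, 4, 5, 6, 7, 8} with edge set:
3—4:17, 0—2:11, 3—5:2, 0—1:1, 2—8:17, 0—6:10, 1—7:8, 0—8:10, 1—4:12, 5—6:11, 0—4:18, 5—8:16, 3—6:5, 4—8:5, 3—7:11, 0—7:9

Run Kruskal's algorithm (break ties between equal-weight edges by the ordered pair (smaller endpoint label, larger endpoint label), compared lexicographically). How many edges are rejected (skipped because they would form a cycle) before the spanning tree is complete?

Sort edges by weight, then run Kruskal:
0—1 (1): add — endpoints in different components.
3—5 (2): add — endpoints in different components.
3—6 (5): add — endpoints in different components.
4—8 (5): add — endpoints in different components.
1—7 (8): add — endpoints in different components.
0—7 (9): skip — 0 and 7 already connected.
0—6 (10): add — endpoints in different components.
0—8 (10): add — endpoints in different components.
0—2 (11): add — endpoints in different components.
Edges rejected before the tree was complete: 1.

1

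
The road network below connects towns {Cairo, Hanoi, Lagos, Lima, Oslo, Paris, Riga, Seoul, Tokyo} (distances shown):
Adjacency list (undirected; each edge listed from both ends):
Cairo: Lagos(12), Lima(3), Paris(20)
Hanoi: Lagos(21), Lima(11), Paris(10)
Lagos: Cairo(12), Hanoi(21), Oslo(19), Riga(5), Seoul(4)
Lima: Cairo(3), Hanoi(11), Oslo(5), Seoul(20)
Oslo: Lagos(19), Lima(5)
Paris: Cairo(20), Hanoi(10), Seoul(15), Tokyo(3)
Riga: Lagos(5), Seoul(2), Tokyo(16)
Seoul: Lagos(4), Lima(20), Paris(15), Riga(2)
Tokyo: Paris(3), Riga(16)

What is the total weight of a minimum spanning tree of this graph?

50

Sort edges by weight, then run Kruskal:
Riga-Seoul (2): add — endpoints in different components.
Cairo-Lima (3): add — endpoints in different components.
Paris-Tokyo (3): add — endpoints in different components.
Lagos-Seoul (4): add — endpoints in different components.
Lagos-Riga (5): skip — Riga and Lagos already connected.
Lima-Oslo (5): add — endpoints in different components.
Hanoi-Paris (10): add — endpoints in different components.
Hanoi-Lima (11): add — endpoints in different components.
Cairo-Lagos (12): add — endpoints in different components.
MST edges: Riga-Seoul, Cairo-Lima, Paris-Tokyo, Lagos-Seoul, Lima-Oslo, Hanoi-Paris, Hanoi-Lima, Cairo-Lagos; total weight 2+3+3+4+5+10+11+12 = 50.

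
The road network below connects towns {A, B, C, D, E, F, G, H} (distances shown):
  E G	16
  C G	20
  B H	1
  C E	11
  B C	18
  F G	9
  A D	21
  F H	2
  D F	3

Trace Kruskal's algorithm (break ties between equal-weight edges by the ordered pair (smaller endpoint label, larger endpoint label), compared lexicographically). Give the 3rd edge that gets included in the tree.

D-F

Sort edges by weight, then run Kruskal:
B H (1): add — endpoints in different components.
F H (2): add — endpoints in different components.
D F (3): add — endpoints in different components.
F G (9): add — endpoints in different components.
C E (11): add — endpoints in different components.
E G (16): add — endpoints in different components.
B C (18): skip — B and C already connected.
C G (20): skip — C and G already connected.
A D (21): add — endpoints in different components.
The 3rd edge added is D F.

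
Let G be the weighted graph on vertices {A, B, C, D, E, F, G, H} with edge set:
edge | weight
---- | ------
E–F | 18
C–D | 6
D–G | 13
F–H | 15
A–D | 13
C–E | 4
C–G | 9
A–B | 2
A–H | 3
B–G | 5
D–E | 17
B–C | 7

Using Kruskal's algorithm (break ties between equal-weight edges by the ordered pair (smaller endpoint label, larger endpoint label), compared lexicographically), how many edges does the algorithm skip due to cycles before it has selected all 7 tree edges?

3

Sort edges by weight, then run Kruskal:
A–B (2): add — endpoints in different components.
A–H (3): add — endpoints in different components.
C–E (4): add — endpoints in different components.
B–G (5): add — endpoints in different components.
C–D (6): add — endpoints in different components.
B–C (7): add — endpoints in different components.
C–G (9): skip — C and G already connected.
A–D (13): skip — A and D already connected.
D–G (13): skip — D and G already connected.
F–H (15): add — endpoints in different components.
Edges rejected before the tree was complete: 3.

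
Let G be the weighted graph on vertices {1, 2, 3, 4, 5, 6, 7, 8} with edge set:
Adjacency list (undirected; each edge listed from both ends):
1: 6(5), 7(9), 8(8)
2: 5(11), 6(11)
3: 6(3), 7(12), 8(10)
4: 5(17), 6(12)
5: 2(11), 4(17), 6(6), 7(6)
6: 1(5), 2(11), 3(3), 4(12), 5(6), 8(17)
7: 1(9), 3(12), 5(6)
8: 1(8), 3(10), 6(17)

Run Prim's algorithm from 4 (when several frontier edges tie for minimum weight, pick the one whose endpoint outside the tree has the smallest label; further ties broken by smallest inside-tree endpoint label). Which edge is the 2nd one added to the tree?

3-6

Prim, starting at 4.
Step 1: frontier [4-6 12, 4-5 17] → take 4-6 (12); add 6.
Step 2: frontier [4-5 17, 3-6 3, 1-6 5, 5-6 6, 2-6 11, 6-8 17] → take 3-6 (3); add 3.
Step 3: frontier [3-8 10, 3-7 12, 4-5 17, 1-6 5, 5-6 6, 2-6 11, 6-8 17] → take 1-6 (5); add 1.
Step 4: frontier [1-8 8, 1-7 9, 3-8 10, 3-7 12, 4-5 17, 5-6 6, 2-6 11, 6-8 17] → take 5-6 (6); add 5.
Step 5: frontier [1-8 8, 1-7 9, 3-8 10, 3-7 12, 5-7 6, 2-5 11, 2-6 11, 6-8 17] → take 5-7 (6); add 7.
Step 6: frontier [1-8 8, 3-8 10, 2-5 11, 2-6 11, 6-8 17] → take 1-8 (8); add 8.
Step 7: frontier [2-5 11, 2-6 11] → take 2-5 (11); add 2.
The 2nd edge added is 3-6.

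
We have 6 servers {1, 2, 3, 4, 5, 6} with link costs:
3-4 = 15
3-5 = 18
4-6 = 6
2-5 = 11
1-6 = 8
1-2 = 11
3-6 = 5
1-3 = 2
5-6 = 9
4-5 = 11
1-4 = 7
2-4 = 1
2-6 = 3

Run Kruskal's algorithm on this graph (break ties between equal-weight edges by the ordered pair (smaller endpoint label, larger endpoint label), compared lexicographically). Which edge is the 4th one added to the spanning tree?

3-6

Sort edges by weight, then run Kruskal:
2-4 (1): add. Components now {1} {2,4} {3} {5} {6}
1-3 (2): add. Components now {1,3} {2,4} {5} {6}
2-6 (3): add. Components now {1,3} {2,4,6} {5}
3-6 (5): add. Components now {1,2,3,4,6} {5}
4-6 (6): skip — 4 and 6 already connected.
1-4 (7): skip — 1 and 4 already connected.
1-6 (8): skip — 1 and 6 already connected.
5-6 (9): add. Components now {1,2,3,4,5,6}
The 4th edge added is 3-6.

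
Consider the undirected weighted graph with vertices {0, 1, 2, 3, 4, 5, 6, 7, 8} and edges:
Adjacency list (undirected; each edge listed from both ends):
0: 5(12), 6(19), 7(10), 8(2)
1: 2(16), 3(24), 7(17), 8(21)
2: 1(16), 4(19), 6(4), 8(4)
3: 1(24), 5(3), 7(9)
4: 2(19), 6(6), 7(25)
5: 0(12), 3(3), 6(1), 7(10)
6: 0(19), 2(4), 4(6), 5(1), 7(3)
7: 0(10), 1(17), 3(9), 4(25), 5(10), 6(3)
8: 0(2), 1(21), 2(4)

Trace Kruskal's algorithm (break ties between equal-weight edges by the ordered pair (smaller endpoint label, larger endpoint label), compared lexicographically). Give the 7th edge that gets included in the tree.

4-6

Kruskal: consider edges lightest-first.
5-6 (1): add — endpoints in different components.
0-8 (2): add — endpoints in different components.
3-5 (3): add — endpoints in different components.
6-7 (3): add — endpoints in different components.
2-6 (4): add — endpoints in different components.
2-8 (4): add — endpoints in different components.
4-6 (6): add — endpoints in different components.
3-7 (9): skip — 3 and 7 already connected.
0-7 (10): skip — 0 and 7 already connected.
5-7 (10): skip — 5 and 7 already connected.
0-5 (12): skip — 0 and 5 already connected.
1-2 (16): add — endpoints in different components.
The 7th edge added is 4-6.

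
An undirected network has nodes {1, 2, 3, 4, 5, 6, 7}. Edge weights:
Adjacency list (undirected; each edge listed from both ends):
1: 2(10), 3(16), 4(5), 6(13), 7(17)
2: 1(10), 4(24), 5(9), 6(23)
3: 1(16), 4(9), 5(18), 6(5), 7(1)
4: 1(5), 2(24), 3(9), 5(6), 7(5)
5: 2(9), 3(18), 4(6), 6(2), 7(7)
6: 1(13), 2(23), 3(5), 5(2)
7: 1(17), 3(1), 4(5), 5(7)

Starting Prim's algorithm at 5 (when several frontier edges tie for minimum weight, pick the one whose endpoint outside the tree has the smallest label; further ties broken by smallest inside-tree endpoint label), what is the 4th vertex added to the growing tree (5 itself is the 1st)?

7

Prim, starting at 5.
Step 1: cheapest edge leaving the tree is 5–6 (2); add 6.
Step 2: cheapest edge leaving the tree is 3–6 (5); add 3.
Step 3: cheapest edge leaving the tree is 3–7 (1); add 7.
Step 4: cheapest edge leaving the tree is 4–7 (5); add 4.
Step 5: cheapest edge leaving the tree is 1–4 (5); add 1.
Step 6: cheapest edge leaving the tree is 2–5 (9); add 2.
Vertex order: 5, 6, 3, 7, 4, 1, 2. The 4th vertex is 7.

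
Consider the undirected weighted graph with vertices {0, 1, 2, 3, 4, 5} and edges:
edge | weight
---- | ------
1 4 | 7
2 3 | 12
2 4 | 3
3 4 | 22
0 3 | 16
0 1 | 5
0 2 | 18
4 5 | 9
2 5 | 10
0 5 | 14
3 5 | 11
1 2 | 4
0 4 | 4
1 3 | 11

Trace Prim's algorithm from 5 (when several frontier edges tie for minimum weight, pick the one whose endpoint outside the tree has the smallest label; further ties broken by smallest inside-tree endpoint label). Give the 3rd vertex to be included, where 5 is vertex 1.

Grow the tree from 5 using Prim:
Step 1: frontier [4 5 9, 2 5 10, 3 5 11, 0 5 14] → take 4 5 (9); add 4.
Step 2: frontier [2 4 3, 0 4 4, 1 4 7, 3 4 22, 2 5 10, 3 5 11, 0 5 14] → take 2 4 (3); add 2.
Step 3: frontier [1 2 4, 2 3 12, 0 2 18, 0 4 4, 1 4 7, 3 4 22, 3 5 11, 0 5 14] → take 0 4 (4); add 0.
Step 4: frontier [0 1 5, 0 3 16, 1 2 4, 2 3 12, 1 4 7, 3 4 22, 3 5 11] → take 1 2 (4); add 1.
Step 5: frontier [0 3 16, 1 3 11, 2 3 12, 3 4 22, 3 5 11] → take 1 3 (11); add 3.
Vertex order: 5, 4, 2, 0, 1, 3. The 3rd vertex is 2.

2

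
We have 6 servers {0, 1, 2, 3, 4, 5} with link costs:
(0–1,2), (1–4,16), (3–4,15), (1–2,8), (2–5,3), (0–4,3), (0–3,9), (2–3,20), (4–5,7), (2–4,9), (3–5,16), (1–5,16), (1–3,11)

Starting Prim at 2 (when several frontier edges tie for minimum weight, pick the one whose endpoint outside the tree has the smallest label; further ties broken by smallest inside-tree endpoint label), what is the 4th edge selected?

0-1

Prim, starting at 2.
Step 1: frontier [2–5 3, 1–2 8, 2–4 9, 2–3 20] → take 2–5 (3); add 5.
Step 2: frontier [1–2 8, 2–4 9, 2–3 20, 4–5 7, 1–5 16, 3–5 16] → take 4–5 (7); add 4.
Step 3: frontier [1–2 8, 2–3 20, 0–4 3, 3–4 15, 1–4 16, 1–5 16, 3–5 16] → take 0–4 (3); add 0.
Step 4: frontier [0–1 2, 0–3 9, 1–2 8, 2–3 20, 3–4 15, 1–4 16, 1–5 16, 3–5 16] → take 0–1 (2); add 1.
Step 5: frontier [0–3 9, 1–3 11, 2–3 20, 3–4 15, 3–5 16] → take 0–3 (9); add 3.
The 4th edge added is 0–1.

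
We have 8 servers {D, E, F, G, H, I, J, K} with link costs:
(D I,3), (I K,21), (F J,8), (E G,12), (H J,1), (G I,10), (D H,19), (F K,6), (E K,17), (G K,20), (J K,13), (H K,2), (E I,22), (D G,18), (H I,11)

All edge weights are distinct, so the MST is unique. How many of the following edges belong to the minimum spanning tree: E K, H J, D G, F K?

Sort edges by weight, then run Kruskal:
H J (1): add — endpoints in different components.
H K (2): add — endpoints in different components.
D I (3): add — endpoints in different components.
F K (6): add — endpoints in different components.
F J (8): skip — F and J already connected.
G I (10): add — endpoints in different components.
H I (11): add — endpoints in different components.
E G (12): add — endpoints in different components.
MST edge set: {H J, H K, D I, F K, G I, H I, E G}.
Of the listed edges, {H J, F K} are in the MST → 2.

2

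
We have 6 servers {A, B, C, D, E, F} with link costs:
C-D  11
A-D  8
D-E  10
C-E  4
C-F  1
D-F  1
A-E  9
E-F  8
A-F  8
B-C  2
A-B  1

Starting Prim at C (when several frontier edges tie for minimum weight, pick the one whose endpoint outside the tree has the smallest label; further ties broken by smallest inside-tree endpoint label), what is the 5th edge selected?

C-E

Prim's algorithm from C:
Step 1: frontier [C-F 1, B-C 2, C-E 4, C-D 11] → take C-F (1); add F.
Step 2: frontier [B-C 2, C-E 4, C-D 11, D-F 1, A-F 8, E-F 8] → take D-F (1); add D.
Step 3: frontier [B-C 2, C-E 4, A-D 8, D-E 10, A-F 8, E-F 8] → take B-C (2); add B.
Step 4: frontier [A-B 1, C-E 4, A-D 8, D-E 10, A-F 8, E-F 8] → take A-B (1); add A.
Step 5: frontier [A-E 9, C-E 4, D-E 10, E-F 8] → take C-E (4); add E.
The 5th edge added is C-E.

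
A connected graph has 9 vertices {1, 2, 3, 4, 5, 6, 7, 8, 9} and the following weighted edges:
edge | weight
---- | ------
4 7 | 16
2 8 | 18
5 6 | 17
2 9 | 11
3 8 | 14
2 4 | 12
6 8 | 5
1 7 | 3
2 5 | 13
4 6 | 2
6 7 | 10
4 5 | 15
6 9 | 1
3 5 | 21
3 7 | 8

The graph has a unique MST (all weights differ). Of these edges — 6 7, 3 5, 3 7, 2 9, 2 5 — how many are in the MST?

4

Kruskal: consider edges lightest-first.
6 9 (1): add — endpoints in different components.
4 6 (2): add — endpoints in different components.
1 7 (3): add — endpoints in different components.
6 8 (5): add — endpoints in different components.
3 7 (8): add — endpoints in different components.
6 7 (10): add — endpoints in different components.
2 9 (11): add — endpoints in different components.
2 4 (12): skip — 2 and 4 already connected.
2 5 (13): add — endpoints in different components.
MST edge set: {6 9, 4 6, 1 7, 6 8, 3 7, 6 7, 2 9, 2 5}.
Of the listed edges, {6 7, 3 7, 2 9, 2 5} are in the MST → 4.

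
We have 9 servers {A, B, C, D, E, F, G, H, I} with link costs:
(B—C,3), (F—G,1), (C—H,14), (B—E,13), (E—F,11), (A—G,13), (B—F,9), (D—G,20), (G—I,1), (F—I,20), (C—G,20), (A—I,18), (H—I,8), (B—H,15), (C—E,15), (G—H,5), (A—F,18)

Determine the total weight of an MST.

63

Kruskal's algorithm — process edges by increasing weight (ties by edge label):
F—G (1): add — endpoints in different components.
G—I (1): add — endpoints in different components.
B—C (3): add — endpoints in different components.
G—H (5): add — endpoints in different components.
H—I (8): skip — H and I already connected.
B—F (9): add — endpoints in different components.
E—F (11): add — endpoints in different components.
A—G (13): add — endpoints in different components.
B—E (13): skip — B and E already connected.
C—H (14): skip — C and H already connected.
B—H (15): skip — B and H already connected.
C—E (15): skip — C and E already connected.
A—F (18): skip — A and F already connected.
A—I (18): skip — A and I already connected.
C—G (20): skip — C and G already connected.
D—G (20): add — endpoints in different components.
MST edges: F—G, G—I, B—C, G—H, B—F, E—F, A—G, D—G; total weight 1+1+3+5+9+11+13+20 = 63.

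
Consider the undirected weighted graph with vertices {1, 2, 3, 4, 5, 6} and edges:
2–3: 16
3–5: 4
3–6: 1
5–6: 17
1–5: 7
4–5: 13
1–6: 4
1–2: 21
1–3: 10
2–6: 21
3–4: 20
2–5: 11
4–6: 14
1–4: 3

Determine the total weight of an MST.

Kruskal's algorithm — process edges by increasing weight (ties by edge label):
3–6 (1): add. Components now {1} {2} {3,6} {4} {5}
1–4 (3): add. Components now {1,4} {2} {3,6} {5}
1–6 (4): add. Components now {1,3,4,6} {2} {5}
3–5 (4): add. Components now {1,3,4,5,6} {2}
1–5 (7): skip — 1 and 5 already connected.
1–3 (10): skip — 1 and 3 already connected.
2–5 (11): add. Components now {1,2,3,4,5,6}
MST edges: 3–6, 1–4, 1–6, 3–5, 2–5; total weight 1+3+4+4+11 = 23.

23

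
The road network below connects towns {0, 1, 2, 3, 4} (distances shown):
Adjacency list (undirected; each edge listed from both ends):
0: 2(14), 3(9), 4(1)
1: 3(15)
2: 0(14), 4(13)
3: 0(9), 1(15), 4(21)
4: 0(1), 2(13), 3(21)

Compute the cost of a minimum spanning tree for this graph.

Kruskal's algorithm — process edges by increasing weight (ties by edge label):
0–4 (1): add. Components now {0,4} {1} {2} {3}
0–3 (9): add. Components now {0,3,4} {1} {2}
2–4 (13): add. Components now {0,2,3,4} {1}
0–2 (14): skip — 0 and 2 already connected.
1–3 (15): add. Components now {0,1,2,3,4}
MST edges: 0–4, 0–3, 2–4, 1–3; total weight 1+9+13+15 = 38.

38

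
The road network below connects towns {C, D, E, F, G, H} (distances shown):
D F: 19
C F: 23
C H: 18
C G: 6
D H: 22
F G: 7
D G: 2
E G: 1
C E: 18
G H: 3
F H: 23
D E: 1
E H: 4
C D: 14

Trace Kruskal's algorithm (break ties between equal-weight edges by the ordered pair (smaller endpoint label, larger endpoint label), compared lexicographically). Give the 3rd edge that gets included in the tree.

Sort edges by weight, then run Kruskal:
D E (1): add. Components now {C} {D,E} {F} {G} {H}
E G (1): add. Components now {C} {D,E,G} {F} {H}
D G (2): skip — D and G already connected.
G H (3): add. Components now {C} {D,E,G,H} {F}
E H (4): skip — E and H already connected.
C G (6): add. Components now {C,D,E,G,H} {F}
F G (7): add. Components now {C,D,E,F,G,H}
The 3rd edge added is G H.

G-H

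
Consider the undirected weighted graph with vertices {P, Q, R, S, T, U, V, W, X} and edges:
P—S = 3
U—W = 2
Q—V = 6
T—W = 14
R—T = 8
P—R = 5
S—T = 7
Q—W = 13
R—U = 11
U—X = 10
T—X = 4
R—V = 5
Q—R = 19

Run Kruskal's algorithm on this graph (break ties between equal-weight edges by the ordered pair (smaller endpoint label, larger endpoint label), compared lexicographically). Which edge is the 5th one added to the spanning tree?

Sort edges by weight, then run Kruskal:
U—W (2): add — endpoints in different components.
P—S (3): add — endpoints in different components.
T—X (4): add — endpoints in different components.
P—R (5): add — endpoints in different components.
R—V (5): add — endpoints in different components.
Q—V (6): add — endpoints in different components.
S—T (7): add — endpoints in different components.
R—T (8): skip — T and R already connected.
U—X (10): add — endpoints in different components.
The 5th edge added is R—V.

R-V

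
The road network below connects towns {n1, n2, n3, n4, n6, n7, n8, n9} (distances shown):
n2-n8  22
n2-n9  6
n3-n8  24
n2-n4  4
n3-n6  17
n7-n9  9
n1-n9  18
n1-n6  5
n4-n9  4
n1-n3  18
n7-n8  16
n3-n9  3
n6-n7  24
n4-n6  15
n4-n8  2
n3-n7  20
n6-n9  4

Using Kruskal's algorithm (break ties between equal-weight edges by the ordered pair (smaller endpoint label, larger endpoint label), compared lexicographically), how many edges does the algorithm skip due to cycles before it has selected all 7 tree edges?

Kruskal's algorithm — process edges by increasing weight (ties by edge label):
n4-n8 (2): add — endpoints in different components.
n3-n9 (3): add — endpoints in different components.
n2-n4 (4): add — endpoints in different components.
n4-n9 (4): add — endpoints in different components.
n6-n9 (4): add — endpoints in different components.
n1-n6 (5): add — endpoints in different components.
n2-n9 (6): skip — n2 and n9 already connected.
n7-n9 (9): add — endpoints in different components.
Edges rejected before the tree was complete: 1.

1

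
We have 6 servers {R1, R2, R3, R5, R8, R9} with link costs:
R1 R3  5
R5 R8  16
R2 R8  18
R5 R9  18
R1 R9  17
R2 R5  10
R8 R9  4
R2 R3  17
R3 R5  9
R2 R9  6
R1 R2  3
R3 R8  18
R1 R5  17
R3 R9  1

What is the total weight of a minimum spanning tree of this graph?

22

Kruskal: consider edges lightest-first.
R3 R9 (1): add. Components now {R3,R9} {R1} {R5} {R2} {R8}
R1 R2 (3): add. Components now {R3,R9} {R1,R2} {R5} {R8}
R8 R9 (4): add. Components now {R3,R8,R9} {R1,R2} {R5}
R1 R3 (5): add. Components now {R1,R2,R3,R8,R9} {R5}
R2 R9 (6): skip — R2 and R9 already connected.
R3 R5 (9): add. Components now {R1,R2,R3,R5,R8,R9}
MST edges: R3 R9, R1 R2, R8 R9, R1 R3, R3 R5; total weight 1+3+4+5+9 = 22.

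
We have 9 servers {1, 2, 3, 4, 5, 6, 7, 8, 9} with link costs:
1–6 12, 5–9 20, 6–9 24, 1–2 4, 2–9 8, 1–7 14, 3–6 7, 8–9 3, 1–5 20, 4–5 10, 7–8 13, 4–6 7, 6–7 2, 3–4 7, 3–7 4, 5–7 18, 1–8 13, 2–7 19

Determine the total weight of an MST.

50

Prim, starting at 3.
Step 1: cheapest edge leaving the tree is 3–7 (4); add 7.
Step 2: cheapest edge leaving the tree is 6–7 (2); add 6.
Step 3: cheapest edge leaving the tree is 3–4 (7); add 4.
Step 4: cheapest edge leaving the tree is 4–5 (10); add 5.
Step 5: cheapest edge leaving the tree is 1–6 (12); add 1.
Step 6: cheapest edge leaving the tree is 1–2 (4); add 2.
Step 7: cheapest edge leaving the tree is 2–9 (8); add 9.
Step 8: cheapest edge leaving the tree is 8–9 (3); add 8.
MST edges: 3–7, 6–7, 3–4, 4–5, 1–6, 1–2, 2–9, 8–9; total weight 4+2+7+10+12+4+8+3 = 50.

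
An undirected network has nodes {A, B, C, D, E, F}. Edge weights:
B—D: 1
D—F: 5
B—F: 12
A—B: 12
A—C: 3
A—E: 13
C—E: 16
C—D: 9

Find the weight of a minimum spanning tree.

31

Kruskal's algorithm — process edges by increasing weight (ties by edge label):
B—D (1): add — endpoints in different components.
A—C (3): add — endpoints in different components.
D—F (5): add — endpoints in different components.
C—D (9): add — endpoints in different components.
A—B (12): skip — A and B already connected.
B—F (12): skip — B and F already connected.
A—E (13): add — endpoints in different components.
MST edges: B—D, A—C, D—F, C—D, A—E; total weight 1+3+5+9+13 = 31.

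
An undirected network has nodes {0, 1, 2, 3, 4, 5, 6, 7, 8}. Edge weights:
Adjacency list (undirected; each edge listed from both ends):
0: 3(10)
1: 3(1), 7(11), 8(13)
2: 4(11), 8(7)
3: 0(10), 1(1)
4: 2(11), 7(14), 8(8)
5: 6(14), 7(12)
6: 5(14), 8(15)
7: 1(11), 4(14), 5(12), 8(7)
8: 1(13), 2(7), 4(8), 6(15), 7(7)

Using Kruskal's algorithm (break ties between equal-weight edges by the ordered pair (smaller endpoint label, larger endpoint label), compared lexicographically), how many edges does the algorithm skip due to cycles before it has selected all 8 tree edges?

3

Sort edges by weight, then run Kruskal:
1-3 (1): add — endpoints in different components.
2-8 (7): add — endpoints in different components.
7-8 (7): add — endpoints in different components.
4-8 (8): add — endpoints in different components.
0-3 (10): add — endpoints in different components.
1-7 (11): add — endpoints in different components.
2-4 (11): skip — 2 and 4 already connected.
5-7 (12): add — endpoints in different components.
1-8 (13): skip — 1 and 8 already connected.
4-7 (14): skip — 4 and 7 already connected.
5-6 (14): add — endpoints in different components.
Edges rejected before the tree was complete: 3.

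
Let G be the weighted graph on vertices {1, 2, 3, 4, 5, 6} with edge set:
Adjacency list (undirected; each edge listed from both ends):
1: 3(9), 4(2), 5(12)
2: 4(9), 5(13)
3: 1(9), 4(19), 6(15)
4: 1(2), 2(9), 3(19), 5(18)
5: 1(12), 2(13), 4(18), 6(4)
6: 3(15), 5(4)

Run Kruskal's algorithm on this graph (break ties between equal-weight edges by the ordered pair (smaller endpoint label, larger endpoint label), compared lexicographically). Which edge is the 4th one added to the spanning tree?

Sort edges by weight, then run Kruskal:
1 4 (2): add — endpoints in different components.
5 6 (4): add — endpoints in different components.
1 3 (9): add — endpoints in different components.
2 4 (9): add — endpoints in different components.
1 5 (12): add — endpoints in different components.
The 4th edge added is 2 4.

2-4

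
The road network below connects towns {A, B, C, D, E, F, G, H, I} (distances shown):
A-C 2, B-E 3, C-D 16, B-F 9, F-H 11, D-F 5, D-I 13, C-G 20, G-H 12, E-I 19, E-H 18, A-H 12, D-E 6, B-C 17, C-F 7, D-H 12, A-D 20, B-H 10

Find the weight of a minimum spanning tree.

Kruskal: consider edges lightest-first.
A-C (2): add — endpoints in different components.
B-E (3): add — endpoints in different components.
D-F (5): add — endpoints in different components.
D-E (6): add — endpoints in different components.
C-F (7): add — endpoints in different components.
B-F (9): skip — B and F already connected.
B-H (10): add — endpoints in different components.
F-H (11): skip — F and H already connected.
A-H (12): skip — A and H already connected.
D-H (12): skip — D and H already connected.
G-H (12): add — endpoints in different components.
D-I (13): add — endpoints in different components.
MST edges: A-C, B-E, D-F, D-E, C-F, B-H, G-H, D-I; total weight 2+3+5+6+7+10+12+13 = 58.

58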